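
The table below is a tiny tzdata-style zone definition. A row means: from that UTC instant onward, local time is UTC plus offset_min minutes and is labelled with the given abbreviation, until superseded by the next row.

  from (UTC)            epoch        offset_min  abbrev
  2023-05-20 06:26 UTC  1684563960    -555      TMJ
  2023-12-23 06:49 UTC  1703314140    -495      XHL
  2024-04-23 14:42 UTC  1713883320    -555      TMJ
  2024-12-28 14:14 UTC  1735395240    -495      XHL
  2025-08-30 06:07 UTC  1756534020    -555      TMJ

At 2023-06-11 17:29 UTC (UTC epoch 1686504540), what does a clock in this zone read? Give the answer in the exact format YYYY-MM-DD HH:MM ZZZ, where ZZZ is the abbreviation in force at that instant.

2023-06-11 08:14 TMJ

Query: 2023-06-11 17:29 UTC
Rule 1/5 (TMJ, -09:15): 2023-05-20 06:26 UTC ≤ query < 2023-12-23 06:49 UTC
17·60 + 29 - 555 = 494 min
494 = 0·1440 + 494; 494 = 8·60 + 14 → 08:14, same day
→ 2023-06-11 08:14 TMJ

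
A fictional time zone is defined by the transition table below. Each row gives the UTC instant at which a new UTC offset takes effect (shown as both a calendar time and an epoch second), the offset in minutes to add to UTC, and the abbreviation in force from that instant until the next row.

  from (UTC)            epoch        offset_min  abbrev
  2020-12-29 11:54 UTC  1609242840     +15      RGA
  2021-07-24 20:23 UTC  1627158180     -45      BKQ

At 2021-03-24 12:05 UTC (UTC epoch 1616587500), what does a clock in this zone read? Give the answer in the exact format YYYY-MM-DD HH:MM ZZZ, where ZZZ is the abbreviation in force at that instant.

Query: 2021-03-24 12:05 UTC
Rule 1/2 (RGA, +00:15): 2020-12-29 11:54 UTC ≤ query < 2021-07-24 20:23 UTC
12·60 + 5 + 15 = 740 min
740 = 0·1440 + 740; 740 = 12·60 + 20 → 12:20, same day
→ 2021-03-24 12:20 RGA

2021-03-24 12:20 RGA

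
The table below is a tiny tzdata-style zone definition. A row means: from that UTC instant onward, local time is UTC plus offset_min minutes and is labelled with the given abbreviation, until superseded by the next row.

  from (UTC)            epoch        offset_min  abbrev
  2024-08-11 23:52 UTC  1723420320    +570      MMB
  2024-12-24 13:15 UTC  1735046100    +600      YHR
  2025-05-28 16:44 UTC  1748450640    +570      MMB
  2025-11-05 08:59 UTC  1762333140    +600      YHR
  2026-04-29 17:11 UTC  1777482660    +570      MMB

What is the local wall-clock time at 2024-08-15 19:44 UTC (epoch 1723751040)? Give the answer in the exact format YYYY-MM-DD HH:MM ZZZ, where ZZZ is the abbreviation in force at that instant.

2024-08-16 05:14 MMB

Query: 2024-08-15 19:44 UTC
Rule 1/5 (MMB, +09:30): 2024-08-11 23:52 UTC ≤ query < 2024-12-24 13:15 UTC
19·60 + 44 + 570 = 1754 min
1754 = 1·1440 + 314; 314 = 5·60 + 14 → 05:14, 2024-08-15 + 1 day = 2024-08-16
→ 2024-08-16 05:14 MMB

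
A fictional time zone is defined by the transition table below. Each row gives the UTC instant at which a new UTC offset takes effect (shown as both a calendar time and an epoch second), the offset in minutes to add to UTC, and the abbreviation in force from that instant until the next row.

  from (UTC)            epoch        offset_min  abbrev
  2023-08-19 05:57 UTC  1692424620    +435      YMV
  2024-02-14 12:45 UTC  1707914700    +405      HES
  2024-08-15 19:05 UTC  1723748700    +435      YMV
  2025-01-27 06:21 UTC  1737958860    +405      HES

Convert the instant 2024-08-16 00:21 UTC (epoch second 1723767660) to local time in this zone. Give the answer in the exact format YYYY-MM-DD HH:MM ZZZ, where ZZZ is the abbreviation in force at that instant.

Query: 2024-08-16 00:21 UTC
Rule 3/4 (YMV, +07:15): 2024-08-15 19:05 UTC ≤ query < 2025-01-27 06:21 UTC
0·60 + 21 + 435 = 456 min
456 = 0·1440 + 456; 456 = 7·60 + 36 → 07:36, same day
→ 2024-08-16 07:36 YMV

2024-08-16 07:36 YMV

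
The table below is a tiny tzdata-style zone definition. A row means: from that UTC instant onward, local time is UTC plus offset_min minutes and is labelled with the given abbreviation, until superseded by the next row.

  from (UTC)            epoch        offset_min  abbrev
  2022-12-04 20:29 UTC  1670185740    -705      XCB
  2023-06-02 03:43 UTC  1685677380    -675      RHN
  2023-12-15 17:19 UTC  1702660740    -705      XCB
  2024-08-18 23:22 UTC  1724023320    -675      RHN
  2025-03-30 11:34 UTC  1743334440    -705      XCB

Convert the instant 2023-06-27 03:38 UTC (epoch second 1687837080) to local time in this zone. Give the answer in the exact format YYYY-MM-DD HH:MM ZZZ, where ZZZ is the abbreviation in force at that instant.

Query: 2023-06-27 03:38 UTC
Rule 2/5 (RHN, -11:15): 2023-06-02 03:43 UTC ≤ query < 2023-12-15 17:19 UTC
3·60 + 38 - 675 = -457 min
-457 = -1·1440 + 983; 983 = 16·60 + 23 → 16:23, 2023-06-27 - 1 day = 2023-06-26
→ 2023-06-26 16:23 RHN

2023-06-26 16:23 RHN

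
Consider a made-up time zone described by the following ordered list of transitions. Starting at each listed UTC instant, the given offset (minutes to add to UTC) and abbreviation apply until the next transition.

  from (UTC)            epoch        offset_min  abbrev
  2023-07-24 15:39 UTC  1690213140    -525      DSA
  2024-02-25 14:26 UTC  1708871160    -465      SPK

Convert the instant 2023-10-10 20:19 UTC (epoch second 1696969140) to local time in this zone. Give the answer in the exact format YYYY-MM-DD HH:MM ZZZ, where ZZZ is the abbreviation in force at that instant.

Query: 2023-10-10 20:19 UTC
Rule 1/2 (DSA, -08:45): 2023-07-24 15:39 UTC ≤ query < 2024-02-25 14:26 UTC
20·60 + 19 - 525 = 694 min
694 = 0·1440 + 694; 694 = 11·60 + 34 → 11:34, same day
→ 2023-10-10 11:34 DSA

2023-10-10 11:34 DSA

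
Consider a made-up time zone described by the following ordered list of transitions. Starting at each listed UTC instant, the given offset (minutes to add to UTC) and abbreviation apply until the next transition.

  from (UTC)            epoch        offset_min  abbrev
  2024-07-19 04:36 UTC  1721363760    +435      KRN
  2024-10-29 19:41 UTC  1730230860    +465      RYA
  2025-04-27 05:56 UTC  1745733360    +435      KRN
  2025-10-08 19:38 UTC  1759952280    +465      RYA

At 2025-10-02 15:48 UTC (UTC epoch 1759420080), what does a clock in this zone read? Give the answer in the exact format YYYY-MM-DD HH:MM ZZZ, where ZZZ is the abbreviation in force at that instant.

2025-10-02 23:03 KRN

Query: 2025-10-02 15:48 UTC
Rule 3/4 (KRN, +07:15): 2025-04-27 05:56 UTC ≤ query < 2025-10-08 19:38 UTC
15·60 + 48 + 435 = 1383 min
1383 = 0·1440 + 1383; 1383 = 23·60 + 3 → 23:03, same day
→ 2025-10-02 23:03 KRN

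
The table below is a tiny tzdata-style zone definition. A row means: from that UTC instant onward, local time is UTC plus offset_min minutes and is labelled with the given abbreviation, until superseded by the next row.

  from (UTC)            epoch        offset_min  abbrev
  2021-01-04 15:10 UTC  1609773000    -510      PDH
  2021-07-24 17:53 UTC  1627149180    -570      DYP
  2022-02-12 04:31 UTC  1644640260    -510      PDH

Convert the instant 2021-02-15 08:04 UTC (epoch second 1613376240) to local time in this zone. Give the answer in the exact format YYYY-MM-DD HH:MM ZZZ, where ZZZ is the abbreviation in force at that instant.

Query: 2021-02-15 08:04 UTC
Rule 1/3 (PDH, -08:30): 2021-01-04 15:10 UTC ≤ query < 2021-07-24 17:53 UTC
8·60 + 4 - 510 = -26 min
-26 = -1·1440 + 1414; 1414 = 23·60 + 34 → 23:34, 2021-02-15 - 1 day = 2021-02-14
→ 2021-02-14 23:34 PDH

2021-02-14 23:34 PDH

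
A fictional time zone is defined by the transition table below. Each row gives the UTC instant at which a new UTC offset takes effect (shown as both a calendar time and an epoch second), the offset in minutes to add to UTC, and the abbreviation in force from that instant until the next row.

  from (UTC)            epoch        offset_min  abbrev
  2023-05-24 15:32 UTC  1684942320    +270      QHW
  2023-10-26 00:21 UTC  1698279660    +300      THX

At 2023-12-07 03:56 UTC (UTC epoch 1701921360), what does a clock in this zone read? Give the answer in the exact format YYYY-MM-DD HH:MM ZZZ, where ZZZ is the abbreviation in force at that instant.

Query: 2023-12-07 03:56 UTC
Rule 2/2 (THX, +05:00): 2023-10-26 00:21 UTC ≤ query < +∞
3·60 + 56 + 300 = 536 min
536 = 0·1440 + 536; 536 = 8·60 + 56 → 08:56, same day
→ 2023-12-07 08:56 THX

2023-12-07 08:56 THX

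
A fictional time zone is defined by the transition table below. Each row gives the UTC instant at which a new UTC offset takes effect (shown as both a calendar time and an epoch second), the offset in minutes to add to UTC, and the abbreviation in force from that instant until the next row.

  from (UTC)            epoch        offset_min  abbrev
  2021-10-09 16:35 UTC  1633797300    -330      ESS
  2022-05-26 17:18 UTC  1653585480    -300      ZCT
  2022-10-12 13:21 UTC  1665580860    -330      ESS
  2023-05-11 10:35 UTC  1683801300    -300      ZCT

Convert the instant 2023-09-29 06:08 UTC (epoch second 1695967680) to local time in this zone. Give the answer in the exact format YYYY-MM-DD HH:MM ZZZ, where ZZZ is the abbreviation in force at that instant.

2023-09-29 01:08 ZCT

Query: 2023-09-29 06:08 UTC
Rule 4/4 (ZCT, -05:00): 2023-05-11 10:35 UTC ≤ query < +∞
6·60 + 8 - 300 = 68 min
68 = 0·1440 + 68; 68 = 1·60 + 8 → 01:08, same day
→ 2023-09-29 01:08 ZCT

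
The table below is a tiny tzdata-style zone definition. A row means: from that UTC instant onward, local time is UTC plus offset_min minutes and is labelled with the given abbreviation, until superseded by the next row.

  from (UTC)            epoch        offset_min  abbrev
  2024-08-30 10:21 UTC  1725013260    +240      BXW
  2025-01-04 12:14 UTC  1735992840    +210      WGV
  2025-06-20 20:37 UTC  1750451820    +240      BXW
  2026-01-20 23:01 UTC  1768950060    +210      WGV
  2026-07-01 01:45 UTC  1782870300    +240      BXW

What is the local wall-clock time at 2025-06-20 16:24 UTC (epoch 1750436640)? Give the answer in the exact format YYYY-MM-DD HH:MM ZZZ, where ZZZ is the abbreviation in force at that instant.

2025-06-20 19:54 WGV

Query: 2025-06-20 16:24 UTC
Rule 2/5 (WGV, +03:30): 2025-01-04 12:14 UTC ≤ query < 2025-06-20 20:37 UTC
16·60 + 24 + 210 = 1194 min
1194 = 0·1440 + 1194; 1194 = 19·60 + 54 → 19:54, same day
→ 2025-06-20 19:54 WGV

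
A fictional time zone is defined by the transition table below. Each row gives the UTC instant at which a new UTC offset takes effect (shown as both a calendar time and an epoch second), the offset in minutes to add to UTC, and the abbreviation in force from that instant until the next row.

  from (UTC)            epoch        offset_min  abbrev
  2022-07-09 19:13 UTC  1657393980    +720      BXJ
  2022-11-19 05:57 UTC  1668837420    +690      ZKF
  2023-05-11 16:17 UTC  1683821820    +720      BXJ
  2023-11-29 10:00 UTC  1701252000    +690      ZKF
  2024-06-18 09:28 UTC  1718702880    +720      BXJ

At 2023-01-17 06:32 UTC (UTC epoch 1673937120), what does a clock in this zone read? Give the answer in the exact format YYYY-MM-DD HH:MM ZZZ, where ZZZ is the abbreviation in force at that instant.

2023-01-17 18:02 ZKF

Query: 2023-01-17 06:32 UTC
Rule 2/5 (ZKF, +11:30): 2022-11-19 05:57 UTC ≤ query < 2023-05-11 16:17 UTC
6·60 + 32 + 690 = 1082 min
1082 = 0·1440 + 1082; 1082 = 18·60 + 2 → 18:02, same day
→ 2023-01-17 18:02 ZKF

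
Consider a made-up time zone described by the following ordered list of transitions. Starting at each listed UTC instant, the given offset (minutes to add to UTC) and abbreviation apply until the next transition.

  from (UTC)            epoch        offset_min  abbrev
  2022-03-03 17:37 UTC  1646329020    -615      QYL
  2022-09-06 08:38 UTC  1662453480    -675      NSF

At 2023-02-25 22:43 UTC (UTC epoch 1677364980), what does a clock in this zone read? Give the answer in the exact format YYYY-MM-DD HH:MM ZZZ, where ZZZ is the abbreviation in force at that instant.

Query: 2023-02-25 22:43 UTC
Rule 2/2 (NSF, -11:15): 2022-09-06 08:38 UTC ≤ query < +∞
22·60 + 43 - 675 = 688 min
688 = 0·1440 + 688; 688 = 11·60 + 28 → 11:28, same day
→ 2023-02-25 11:28 NSF

2023-02-25 11:28 NSF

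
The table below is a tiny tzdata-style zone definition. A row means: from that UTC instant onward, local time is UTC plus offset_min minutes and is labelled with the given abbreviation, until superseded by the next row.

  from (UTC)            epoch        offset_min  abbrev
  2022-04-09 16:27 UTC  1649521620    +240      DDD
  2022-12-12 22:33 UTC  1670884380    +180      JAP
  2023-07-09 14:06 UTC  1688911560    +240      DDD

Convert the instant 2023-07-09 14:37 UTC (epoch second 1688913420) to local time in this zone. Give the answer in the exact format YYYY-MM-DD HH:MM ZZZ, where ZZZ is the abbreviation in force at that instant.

2023-07-09 18:37 DDD

Query: 2023-07-09 14:37 UTC
Rule 3/3 (DDD, +04:00): 2023-07-09 14:06 UTC ≤ query < +∞
14·60 + 37 + 240 = 1117 min
1117 = 0·1440 + 1117; 1117 = 18·60 + 37 → 18:37, same day
→ 2023-07-09 18:37 DDD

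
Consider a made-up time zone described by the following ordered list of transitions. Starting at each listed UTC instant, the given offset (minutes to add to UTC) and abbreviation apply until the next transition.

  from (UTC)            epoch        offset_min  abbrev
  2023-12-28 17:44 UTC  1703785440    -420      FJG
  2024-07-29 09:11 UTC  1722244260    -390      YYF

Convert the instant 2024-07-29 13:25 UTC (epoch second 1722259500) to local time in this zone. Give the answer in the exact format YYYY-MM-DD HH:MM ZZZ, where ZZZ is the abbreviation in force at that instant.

2024-07-29 06:55 YYF

Query: 2024-07-29 13:25 UTC
Rule 2/2 (YYF, -06:30): 2024-07-29 09:11 UTC ≤ query < +∞
13·60 + 25 - 390 = 415 min
415 = 0·1440 + 415; 415 = 6·60 + 55 → 06:55, same day
→ 2024-07-29 06:55 YYF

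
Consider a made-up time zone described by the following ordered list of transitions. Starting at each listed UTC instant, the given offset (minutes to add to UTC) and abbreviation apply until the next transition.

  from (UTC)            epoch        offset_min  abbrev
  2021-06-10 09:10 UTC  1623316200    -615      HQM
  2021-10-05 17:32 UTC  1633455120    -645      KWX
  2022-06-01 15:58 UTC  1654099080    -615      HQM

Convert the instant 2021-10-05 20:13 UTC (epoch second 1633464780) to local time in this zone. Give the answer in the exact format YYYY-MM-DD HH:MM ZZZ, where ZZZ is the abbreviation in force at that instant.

Query: 2021-10-05 20:13 UTC
Rule 2/3 (KWX, -10:45): 2021-10-05 17:32 UTC ≤ query < 2022-06-01 15:58 UTC
20·60 + 13 - 645 = 568 min
568 = 0·1440 + 568; 568 = 9·60 + 28 → 09:28, same day
→ 2021-10-05 09:28 KWX

2021-10-05 09:28 KWX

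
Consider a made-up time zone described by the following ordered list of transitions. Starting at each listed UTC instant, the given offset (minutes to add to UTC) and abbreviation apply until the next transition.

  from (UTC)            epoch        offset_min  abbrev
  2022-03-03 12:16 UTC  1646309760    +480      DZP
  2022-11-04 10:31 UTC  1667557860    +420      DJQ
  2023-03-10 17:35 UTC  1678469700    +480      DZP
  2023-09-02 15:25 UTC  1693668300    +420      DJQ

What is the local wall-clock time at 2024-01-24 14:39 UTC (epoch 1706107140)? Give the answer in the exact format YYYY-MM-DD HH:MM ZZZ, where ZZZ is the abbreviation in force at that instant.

Query: 2024-01-24 14:39 UTC
Rule 4/4 (DJQ, +07:00): 2023-09-02 15:25 UTC ≤ query < +∞
14·60 + 39 + 420 = 1299 min
1299 = 0·1440 + 1299; 1299 = 21·60 + 39 → 21:39, same day
→ 2024-01-24 21:39 DJQ

2024-01-24 21:39 DJQ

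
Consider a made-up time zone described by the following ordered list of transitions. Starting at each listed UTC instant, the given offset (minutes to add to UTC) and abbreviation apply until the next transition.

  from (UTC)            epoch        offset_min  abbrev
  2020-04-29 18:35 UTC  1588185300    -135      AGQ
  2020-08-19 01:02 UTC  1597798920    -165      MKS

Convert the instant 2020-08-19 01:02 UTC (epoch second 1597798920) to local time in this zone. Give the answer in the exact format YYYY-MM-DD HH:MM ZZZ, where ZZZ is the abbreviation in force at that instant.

2020-08-18 22:17 MKS

Query: 2020-08-19 01:02 UTC
Rule 2/2 (MKS, -02:45): 2020-08-19 01:02 UTC ≤ query < +∞
1·60 + 2 - 165 = -103 min
-103 = -1·1440 + 1337; 1337 = 22·60 + 17 → 22:17, 2020-08-19 - 1 day = 2020-08-18
→ 2020-08-18 22:17 MKS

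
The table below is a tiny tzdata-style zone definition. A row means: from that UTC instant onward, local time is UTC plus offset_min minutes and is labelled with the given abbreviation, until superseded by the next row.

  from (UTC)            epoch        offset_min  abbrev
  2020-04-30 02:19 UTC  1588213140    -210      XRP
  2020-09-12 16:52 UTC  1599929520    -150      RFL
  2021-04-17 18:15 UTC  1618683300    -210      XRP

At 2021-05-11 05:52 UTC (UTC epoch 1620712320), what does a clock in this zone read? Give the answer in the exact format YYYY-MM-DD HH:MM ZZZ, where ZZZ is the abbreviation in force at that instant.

2021-05-11 02:22 XRP

Query: 2021-05-11 05:52 UTC
Rule 3/3 (XRP, -03:30): 2021-04-17 18:15 UTC ≤ query < +∞
5·60 + 52 - 210 = 142 min
142 = 0·1440 + 142; 142 = 2·60 + 22 → 02:22, same day
→ 2021-05-11 02:22 XRP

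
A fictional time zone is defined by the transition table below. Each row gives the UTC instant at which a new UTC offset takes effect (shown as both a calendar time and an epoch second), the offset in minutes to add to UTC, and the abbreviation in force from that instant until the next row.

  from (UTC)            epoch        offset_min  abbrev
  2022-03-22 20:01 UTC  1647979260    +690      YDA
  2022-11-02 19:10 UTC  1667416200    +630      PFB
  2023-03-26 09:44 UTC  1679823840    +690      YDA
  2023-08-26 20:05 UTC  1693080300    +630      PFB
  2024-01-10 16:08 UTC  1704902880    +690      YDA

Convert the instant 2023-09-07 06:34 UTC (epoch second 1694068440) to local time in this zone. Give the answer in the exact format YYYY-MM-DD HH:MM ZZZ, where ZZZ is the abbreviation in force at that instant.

Query: 2023-09-07 06:34 UTC
Rule 4/5 (PFB, +10:30): 2023-08-26 20:05 UTC ≤ query < 2024-01-10 16:08 UTC
6·60 + 34 + 630 = 1024 min
1024 = 0·1440 + 1024; 1024 = 17·60 + 4 → 17:04, same day
→ 2023-09-07 17:04 PFB

2023-09-07 17:04 PFB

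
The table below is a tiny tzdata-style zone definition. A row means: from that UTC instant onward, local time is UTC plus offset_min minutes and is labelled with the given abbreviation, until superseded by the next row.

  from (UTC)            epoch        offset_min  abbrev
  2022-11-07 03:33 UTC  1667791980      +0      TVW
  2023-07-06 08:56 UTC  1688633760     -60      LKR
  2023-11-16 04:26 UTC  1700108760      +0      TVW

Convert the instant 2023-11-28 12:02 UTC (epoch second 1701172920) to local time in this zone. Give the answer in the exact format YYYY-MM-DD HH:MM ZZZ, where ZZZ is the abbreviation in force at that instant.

2023-11-28 12:02 TVW

Query: 2023-11-28 12:02 UTC
Rule 3/3 (TVW, +00:00): 2023-11-16 04:26 UTC ≤ query < +∞
12·60 + 2 + 0 = 722 min
722 = 0·1440 + 722; 722 = 12·60 + 2 → 12:02, same day
→ 2023-11-28 12:02 TVW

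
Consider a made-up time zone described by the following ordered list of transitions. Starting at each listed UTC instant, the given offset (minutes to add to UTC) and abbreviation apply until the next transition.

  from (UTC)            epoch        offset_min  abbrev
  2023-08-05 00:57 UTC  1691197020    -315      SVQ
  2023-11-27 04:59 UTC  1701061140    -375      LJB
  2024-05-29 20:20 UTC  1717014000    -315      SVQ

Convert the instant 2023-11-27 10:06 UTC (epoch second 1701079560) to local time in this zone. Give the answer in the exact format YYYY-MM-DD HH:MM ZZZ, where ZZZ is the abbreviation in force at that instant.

2023-11-27 03:51 LJB

Query: 2023-11-27 10:06 UTC
Rule 2/3 (LJB, -06:15): 2023-11-27 04:59 UTC ≤ query < 2024-05-29 20:20 UTC
10·60 + 6 - 375 = 231 min
231 = 0·1440 + 231; 231 = 3·60 + 51 → 03:51, same day
→ 2023-11-27 03:51 LJB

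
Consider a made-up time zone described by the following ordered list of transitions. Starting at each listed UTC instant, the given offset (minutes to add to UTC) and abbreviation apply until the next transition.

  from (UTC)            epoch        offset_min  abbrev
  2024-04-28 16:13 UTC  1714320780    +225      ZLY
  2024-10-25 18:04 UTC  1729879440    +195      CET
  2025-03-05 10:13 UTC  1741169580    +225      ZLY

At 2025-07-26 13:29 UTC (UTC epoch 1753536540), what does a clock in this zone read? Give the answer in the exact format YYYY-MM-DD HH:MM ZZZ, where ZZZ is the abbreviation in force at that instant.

2025-07-26 17:14 ZLY

Query: 2025-07-26 13:29 UTC
Rule 3/3 (ZLY, +03:45): 2025-03-05 10:13 UTC ≤ query < +∞
13·60 + 29 + 225 = 1034 min
1034 = 0·1440 + 1034; 1034 = 17·60 + 14 → 17:14, same day
→ 2025-07-26 17:14 ZLY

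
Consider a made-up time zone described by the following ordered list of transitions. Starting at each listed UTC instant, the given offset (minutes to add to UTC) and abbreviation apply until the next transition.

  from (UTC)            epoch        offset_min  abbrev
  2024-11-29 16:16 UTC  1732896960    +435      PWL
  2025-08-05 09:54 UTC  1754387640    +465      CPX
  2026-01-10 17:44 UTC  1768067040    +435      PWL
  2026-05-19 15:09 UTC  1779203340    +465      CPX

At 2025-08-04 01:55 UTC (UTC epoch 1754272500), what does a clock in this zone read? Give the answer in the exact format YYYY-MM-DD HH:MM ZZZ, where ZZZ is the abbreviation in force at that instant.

2025-08-04 09:10 PWL

Query: 2025-08-04 01:55 UTC
Rule 1/4 (PWL, +07:15): 2024-11-29 16:16 UTC ≤ query < 2025-08-05 09:54 UTC
1·60 + 55 + 435 = 550 min
550 = 0·1440 + 550; 550 = 9·60 + 10 → 09:10, same day
→ 2025-08-04 09:10 PWL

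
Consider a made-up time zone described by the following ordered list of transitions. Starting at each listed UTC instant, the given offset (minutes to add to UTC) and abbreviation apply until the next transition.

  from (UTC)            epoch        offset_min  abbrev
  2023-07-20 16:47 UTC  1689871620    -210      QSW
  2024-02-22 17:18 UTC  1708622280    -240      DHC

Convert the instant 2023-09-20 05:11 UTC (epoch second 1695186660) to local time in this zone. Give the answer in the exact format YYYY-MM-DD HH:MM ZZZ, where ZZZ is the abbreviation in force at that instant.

Query: 2023-09-20 05:11 UTC
Rule 1/2 (QSW, -03:30): 2023-07-20 16:47 UTC ≤ query < 2024-02-22 17:18 UTC
5·60 + 11 - 210 = 101 min
101 = 0·1440 + 101; 101 = 1·60 + 41 → 01:41, same day
→ 2023-09-20 01:41 QSW

2023-09-20 01:41 QSW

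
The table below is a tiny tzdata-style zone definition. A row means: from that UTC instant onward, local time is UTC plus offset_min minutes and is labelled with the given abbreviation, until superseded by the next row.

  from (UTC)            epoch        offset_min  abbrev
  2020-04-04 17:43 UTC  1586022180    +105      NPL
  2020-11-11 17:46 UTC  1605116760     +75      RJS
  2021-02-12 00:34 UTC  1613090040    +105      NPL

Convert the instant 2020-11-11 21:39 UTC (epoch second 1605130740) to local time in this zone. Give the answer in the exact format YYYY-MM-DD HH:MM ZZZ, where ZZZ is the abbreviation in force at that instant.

2020-11-11 22:54 RJS

Query: 2020-11-11 21:39 UTC
Rule 2/3 (RJS, +01:15): 2020-11-11 17:46 UTC ≤ query < 2021-02-12 00:34 UTC
21·60 + 39 + 75 = 1374 min
1374 = 0·1440 + 1374; 1374 = 22·60 + 54 → 22:54, same day
→ 2020-11-11 22:54 RJS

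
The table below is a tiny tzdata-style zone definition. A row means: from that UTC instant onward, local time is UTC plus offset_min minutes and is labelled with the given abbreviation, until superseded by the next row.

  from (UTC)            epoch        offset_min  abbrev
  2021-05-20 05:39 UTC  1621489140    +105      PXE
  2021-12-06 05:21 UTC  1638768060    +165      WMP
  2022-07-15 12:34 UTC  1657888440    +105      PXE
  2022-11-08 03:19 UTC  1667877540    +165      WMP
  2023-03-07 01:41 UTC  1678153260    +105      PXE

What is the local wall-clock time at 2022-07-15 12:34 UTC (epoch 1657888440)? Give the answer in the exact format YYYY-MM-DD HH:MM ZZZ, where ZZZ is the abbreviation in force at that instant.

2022-07-15 14:19 PXE

Query: 2022-07-15 12:34 UTC
Rule 3/5 (PXE, +01:45): 2022-07-15 12:34 UTC ≤ query < 2022-11-08 03:19 UTC
12·60 + 34 + 105 = 859 min
859 = 0·1440 + 859; 859 = 14·60 + 19 → 14:19, same day
→ 2022-07-15 14:19 PXE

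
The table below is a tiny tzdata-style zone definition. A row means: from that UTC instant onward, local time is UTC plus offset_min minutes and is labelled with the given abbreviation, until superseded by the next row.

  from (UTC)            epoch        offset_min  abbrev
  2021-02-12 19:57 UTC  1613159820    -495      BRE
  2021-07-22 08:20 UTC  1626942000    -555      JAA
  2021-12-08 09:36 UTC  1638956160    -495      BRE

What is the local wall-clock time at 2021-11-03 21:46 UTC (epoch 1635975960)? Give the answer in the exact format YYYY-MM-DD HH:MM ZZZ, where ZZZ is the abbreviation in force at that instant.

Query: 2021-11-03 21:46 UTC
Rule 2/3 (JAA, -09:15): 2021-07-22 08:20 UTC ≤ query < 2021-12-08 09:36 UTC
21·60 + 46 - 555 = 751 min
751 = 0·1440 + 751; 751 = 12·60 + 31 → 12:31, same day
→ 2021-11-03 12:31 JAA

2021-11-03 12:31 JAA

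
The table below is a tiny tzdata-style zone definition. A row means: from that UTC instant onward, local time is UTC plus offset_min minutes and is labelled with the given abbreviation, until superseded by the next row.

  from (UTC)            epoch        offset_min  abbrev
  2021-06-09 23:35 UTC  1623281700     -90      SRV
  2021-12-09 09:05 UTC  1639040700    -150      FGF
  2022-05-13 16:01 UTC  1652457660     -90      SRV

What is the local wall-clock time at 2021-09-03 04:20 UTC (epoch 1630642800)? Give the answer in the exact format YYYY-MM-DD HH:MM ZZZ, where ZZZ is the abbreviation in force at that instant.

Query: 2021-09-03 04:20 UTC
Rule 1/3 (SRV, -01:30): 2021-06-09 23:35 UTC ≤ query < 2021-12-09 09:05 UTC
4·60 + 20 - 90 = 170 min
170 = 0·1440 + 170; 170 = 2·60 + 50 → 02:50, same day
→ 2021-09-03 02:50 SRV

2021-09-03 02:50 SRV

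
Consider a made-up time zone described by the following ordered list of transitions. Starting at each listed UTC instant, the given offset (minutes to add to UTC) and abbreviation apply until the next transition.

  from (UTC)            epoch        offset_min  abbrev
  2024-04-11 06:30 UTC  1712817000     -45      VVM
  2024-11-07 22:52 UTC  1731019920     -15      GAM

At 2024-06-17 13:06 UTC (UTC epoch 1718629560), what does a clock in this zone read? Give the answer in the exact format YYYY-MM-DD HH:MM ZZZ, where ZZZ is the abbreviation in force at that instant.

2024-06-17 12:21 VVM

Query: 2024-06-17 13:06 UTC
Rule 1/2 (VVM, -00:45): 2024-04-11 06:30 UTC ≤ query < 2024-11-07 22:52 UTC
13·60 + 6 - 45 = 741 min
741 = 0·1440 + 741; 741 = 12·60 + 21 → 12:21, same day
→ 2024-06-17 12:21 VVM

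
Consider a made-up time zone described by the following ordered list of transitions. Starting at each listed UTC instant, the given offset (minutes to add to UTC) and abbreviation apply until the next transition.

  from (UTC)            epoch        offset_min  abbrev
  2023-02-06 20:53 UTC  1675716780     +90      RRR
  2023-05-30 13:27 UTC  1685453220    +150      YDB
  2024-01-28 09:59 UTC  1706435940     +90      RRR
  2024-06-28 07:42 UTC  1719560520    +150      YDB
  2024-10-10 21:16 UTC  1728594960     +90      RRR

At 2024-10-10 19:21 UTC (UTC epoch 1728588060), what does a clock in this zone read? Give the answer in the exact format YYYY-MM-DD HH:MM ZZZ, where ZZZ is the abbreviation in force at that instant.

2024-10-10 21:51 YDB

Query: 2024-10-10 19:21 UTC
Rule 4/5 (YDB, +02:30): 2024-06-28 07:42 UTC ≤ query < 2024-10-10 21:16 UTC
19·60 + 21 + 150 = 1311 min
1311 = 0·1440 + 1311; 1311 = 21·60 + 51 → 21:51, same day
→ 2024-10-10 21:51 YDB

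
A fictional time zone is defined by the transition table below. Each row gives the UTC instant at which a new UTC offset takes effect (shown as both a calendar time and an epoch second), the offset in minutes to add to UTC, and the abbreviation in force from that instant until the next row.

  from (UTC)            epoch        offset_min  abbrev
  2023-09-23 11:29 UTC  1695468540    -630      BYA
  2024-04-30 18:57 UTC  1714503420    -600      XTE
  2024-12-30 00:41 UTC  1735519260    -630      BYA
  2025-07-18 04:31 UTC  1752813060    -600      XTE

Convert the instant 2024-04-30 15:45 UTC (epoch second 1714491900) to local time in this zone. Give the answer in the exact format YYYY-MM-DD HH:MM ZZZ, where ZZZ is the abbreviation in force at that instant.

2024-04-30 05:15 BYA

Query: 2024-04-30 15:45 UTC
Rule 1/4 (BYA, -10:30): 2023-09-23 11:29 UTC ≤ query < 2024-04-30 18:57 UTC
15·60 + 45 - 630 = 315 min
315 = 0·1440 + 315; 315 = 5·60 + 15 → 05:15, same day
→ 2024-04-30 05:15 BYA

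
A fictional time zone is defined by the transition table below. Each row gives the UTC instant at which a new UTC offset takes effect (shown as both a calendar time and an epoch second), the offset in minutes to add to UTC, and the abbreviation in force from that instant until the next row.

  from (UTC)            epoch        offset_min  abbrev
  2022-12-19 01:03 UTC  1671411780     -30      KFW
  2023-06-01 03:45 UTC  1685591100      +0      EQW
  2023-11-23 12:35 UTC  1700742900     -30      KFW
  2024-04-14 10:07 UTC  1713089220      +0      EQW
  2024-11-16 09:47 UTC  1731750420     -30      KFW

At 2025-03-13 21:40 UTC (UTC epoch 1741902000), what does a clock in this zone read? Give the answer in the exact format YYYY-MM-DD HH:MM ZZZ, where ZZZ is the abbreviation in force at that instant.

Query: 2025-03-13 21:40 UTC
Rule 5/5 (KFW, -00:30): 2024-11-16 09:47 UTC ≤ query < +∞
21·60 + 40 - 30 = 1270 min
1270 = 0·1440 + 1270; 1270 = 21·60 + 10 → 21:10, same day
→ 2025-03-13 21:10 KFW

2025-03-13 21:10 KFW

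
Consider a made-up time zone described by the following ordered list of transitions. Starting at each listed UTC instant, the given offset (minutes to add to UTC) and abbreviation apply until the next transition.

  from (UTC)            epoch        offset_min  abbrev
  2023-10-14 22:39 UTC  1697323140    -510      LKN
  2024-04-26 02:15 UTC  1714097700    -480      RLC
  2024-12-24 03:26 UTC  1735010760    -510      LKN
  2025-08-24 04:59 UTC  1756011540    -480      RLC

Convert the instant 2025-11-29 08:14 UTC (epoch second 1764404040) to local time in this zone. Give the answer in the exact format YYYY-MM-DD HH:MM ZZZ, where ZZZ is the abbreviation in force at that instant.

Query: 2025-11-29 08:14 UTC
Rule 4/4 (RLC, -08:00): 2025-08-24 04:59 UTC ≤ query < +∞
8·60 + 14 - 480 = 14 min
14 = 0·1440 + 14; 14 = 0·60 + 14 → 00:14, same day
→ 2025-11-29 00:14 RLC

2025-11-29 00:14 RLC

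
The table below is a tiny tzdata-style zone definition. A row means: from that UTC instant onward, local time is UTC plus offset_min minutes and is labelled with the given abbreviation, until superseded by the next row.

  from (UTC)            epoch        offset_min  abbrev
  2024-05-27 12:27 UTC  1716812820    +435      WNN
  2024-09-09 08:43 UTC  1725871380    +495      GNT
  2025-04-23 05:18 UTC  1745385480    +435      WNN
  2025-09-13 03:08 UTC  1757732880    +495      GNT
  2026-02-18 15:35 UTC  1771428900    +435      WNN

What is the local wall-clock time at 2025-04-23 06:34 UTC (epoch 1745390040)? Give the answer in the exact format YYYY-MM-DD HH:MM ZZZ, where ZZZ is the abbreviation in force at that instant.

Query: 2025-04-23 06:34 UTC
Rule 3/5 (WNN, +07:15): 2025-04-23 05:18 UTC ≤ query < 2025-09-13 03:08 UTC
6·60 + 34 + 435 = 829 min
829 = 0·1440 + 829; 829 = 13·60 + 49 → 13:49, same day
→ 2025-04-23 13:49 WNN

2025-04-23 13:49 WNN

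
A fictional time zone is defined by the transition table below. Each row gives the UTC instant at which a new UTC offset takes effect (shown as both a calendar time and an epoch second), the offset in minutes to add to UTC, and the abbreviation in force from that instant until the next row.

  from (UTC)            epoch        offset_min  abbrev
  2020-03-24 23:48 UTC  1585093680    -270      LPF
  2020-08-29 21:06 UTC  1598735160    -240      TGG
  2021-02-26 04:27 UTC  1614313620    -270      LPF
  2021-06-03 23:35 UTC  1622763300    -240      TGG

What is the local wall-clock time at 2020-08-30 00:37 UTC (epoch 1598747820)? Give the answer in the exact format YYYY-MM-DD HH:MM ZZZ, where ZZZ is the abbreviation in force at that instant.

2020-08-29 20:37 TGG

Query: 2020-08-30 00:37 UTC
Rule 2/4 (TGG, -04:00): 2020-08-29 21:06 UTC ≤ query < 2021-02-26 04:27 UTC
0·60 + 37 - 240 = -203 min
-203 = -1·1440 + 1237; 1237 = 20·60 + 37 → 20:37, 2020-08-30 - 1 day = 2020-08-29
→ 2020-08-29 20:37 TGG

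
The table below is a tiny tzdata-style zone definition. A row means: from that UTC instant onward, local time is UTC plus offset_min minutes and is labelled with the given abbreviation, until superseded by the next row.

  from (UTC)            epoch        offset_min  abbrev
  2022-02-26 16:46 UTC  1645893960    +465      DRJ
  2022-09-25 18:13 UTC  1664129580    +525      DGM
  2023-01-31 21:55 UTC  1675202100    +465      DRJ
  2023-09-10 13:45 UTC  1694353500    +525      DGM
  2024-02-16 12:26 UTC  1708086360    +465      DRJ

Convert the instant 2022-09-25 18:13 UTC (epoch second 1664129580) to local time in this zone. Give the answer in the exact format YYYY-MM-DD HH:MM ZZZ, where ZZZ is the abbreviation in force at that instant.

Query: 2022-09-25 18:13 UTC
Rule 2/5 (DGM, +08:45): 2022-09-25 18:13 UTC ≤ query < 2023-01-31 21:55 UTC
18·60 + 13 + 525 = 1618 min
1618 = 1·1440 + 178; 178 = 2·60 + 58 → 02:58, 2022-09-25 + 1 day = 2022-09-26
→ 2022-09-26 02:58 DGM

2022-09-26 02:58 DGM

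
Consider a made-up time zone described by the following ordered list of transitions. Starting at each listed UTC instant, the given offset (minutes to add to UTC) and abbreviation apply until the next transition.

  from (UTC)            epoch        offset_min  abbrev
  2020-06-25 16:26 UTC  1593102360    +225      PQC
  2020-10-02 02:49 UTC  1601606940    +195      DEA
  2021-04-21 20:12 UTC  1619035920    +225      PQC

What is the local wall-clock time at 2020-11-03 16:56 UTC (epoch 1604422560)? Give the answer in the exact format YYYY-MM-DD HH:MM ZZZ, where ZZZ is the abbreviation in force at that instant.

2020-11-03 20:11 DEA

Query: 2020-11-03 16:56 UTC
Rule 2/3 (DEA, +03:15): 2020-10-02 02:49 UTC ≤ query < 2021-04-21 20:12 UTC
16·60 + 56 + 195 = 1211 min
1211 = 0·1440 + 1211; 1211 = 20·60 + 11 → 20:11, same day
→ 2020-11-03 20:11 DEA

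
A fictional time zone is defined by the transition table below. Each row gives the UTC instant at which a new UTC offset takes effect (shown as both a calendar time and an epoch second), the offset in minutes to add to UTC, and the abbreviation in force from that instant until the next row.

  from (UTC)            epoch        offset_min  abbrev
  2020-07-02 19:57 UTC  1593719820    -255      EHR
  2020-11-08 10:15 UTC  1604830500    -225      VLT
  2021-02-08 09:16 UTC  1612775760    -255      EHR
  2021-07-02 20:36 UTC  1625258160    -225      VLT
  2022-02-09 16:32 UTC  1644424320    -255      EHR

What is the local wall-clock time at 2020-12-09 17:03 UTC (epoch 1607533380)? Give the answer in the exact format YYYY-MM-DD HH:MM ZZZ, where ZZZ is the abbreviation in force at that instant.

Query: 2020-12-09 17:03 UTC
Rule 2/5 (VLT, -03:45): 2020-11-08 10:15 UTC ≤ query < 2021-02-08 09:16 UTC
17·60 + 3 - 225 = 798 min
798 = 0·1440 + 798; 798 = 13·60 + 18 → 13:18, same day
→ 2020-12-09 13:18 VLT

2020-12-09 13:18 VLT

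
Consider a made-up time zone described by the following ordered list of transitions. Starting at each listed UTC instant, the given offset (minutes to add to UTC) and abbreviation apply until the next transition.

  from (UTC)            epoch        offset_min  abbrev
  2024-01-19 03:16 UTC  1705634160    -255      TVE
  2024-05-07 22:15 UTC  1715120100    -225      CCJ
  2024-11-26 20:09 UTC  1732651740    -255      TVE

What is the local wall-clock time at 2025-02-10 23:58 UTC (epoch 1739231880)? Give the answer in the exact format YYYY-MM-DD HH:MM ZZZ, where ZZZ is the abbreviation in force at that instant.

2025-02-10 19:43 TVE

Query: 2025-02-10 23:58 UTC
Rule 3/3 (TVE, -04:15): 2024-11-26 20:09 UTC ≤ query < +∞
23·60 + 58 - 255 = 1183 min
1183 = 0·1440 + 1183; 1183 = 19·60 + 43 → 19:43, same day
→ 2025-02-10 19:43 TVE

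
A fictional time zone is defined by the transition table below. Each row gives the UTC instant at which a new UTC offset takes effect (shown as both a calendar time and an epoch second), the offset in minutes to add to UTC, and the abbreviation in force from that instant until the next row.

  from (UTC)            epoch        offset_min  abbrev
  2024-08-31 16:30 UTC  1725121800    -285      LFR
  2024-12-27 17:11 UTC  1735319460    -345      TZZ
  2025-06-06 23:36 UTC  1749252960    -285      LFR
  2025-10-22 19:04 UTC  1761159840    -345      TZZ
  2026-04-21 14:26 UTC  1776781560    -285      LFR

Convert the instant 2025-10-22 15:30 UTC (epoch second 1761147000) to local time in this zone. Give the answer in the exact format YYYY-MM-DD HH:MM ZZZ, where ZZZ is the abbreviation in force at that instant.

Query: 2025-10-22 15:30 UTC
Rule 3/5 (LFR, -04:45): 2025-06-06 23:36 UTC ≤ query < 2025-10-22 19:04 UTC
15·60 + 30 - 285 = 645 min
645 = 0·1440 + 645; 645 = 10·60 + 45 → 10:45, same day
→ 2025-10-22 10:45 LFR

2025-10-22 10:45 LFR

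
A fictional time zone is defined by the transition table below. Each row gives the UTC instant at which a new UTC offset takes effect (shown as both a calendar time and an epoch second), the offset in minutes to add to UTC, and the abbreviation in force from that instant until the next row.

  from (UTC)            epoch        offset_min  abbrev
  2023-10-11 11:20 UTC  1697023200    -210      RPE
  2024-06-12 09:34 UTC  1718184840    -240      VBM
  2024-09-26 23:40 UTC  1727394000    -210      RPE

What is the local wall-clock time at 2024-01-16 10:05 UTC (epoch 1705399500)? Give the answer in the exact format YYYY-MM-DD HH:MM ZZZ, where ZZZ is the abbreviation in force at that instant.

Query: 2024-01-16 10:05 UTC
Rule 1/3 (RPE, -03:30): 2023-10-11 11:20 UTC ≤ query < 2024-06-12 09:34 UTC
10·60 + 5 - 210 = 395 min
395 = 0·1440 + 395; 395 = 6·60 + 35 → 06:35, same day
→ 2024-01-16 06:35 RPE

2024-01-16 06:35 RPE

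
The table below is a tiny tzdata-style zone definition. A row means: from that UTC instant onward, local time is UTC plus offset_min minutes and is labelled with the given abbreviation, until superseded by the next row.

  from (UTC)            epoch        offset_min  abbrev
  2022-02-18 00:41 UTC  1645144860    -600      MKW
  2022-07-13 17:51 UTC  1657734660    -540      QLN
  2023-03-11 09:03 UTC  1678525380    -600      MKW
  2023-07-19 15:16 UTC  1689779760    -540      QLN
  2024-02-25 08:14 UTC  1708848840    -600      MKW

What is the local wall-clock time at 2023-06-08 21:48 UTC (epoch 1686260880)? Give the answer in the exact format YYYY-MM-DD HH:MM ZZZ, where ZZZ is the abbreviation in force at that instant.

2023-06-08 11:48 MKW

Query: 2023-06-08 21:48 UTC
Rule 3/5 (MKW, -10:00): 2023-03-11 09:03 UTC ≤ query < 2023-07-19 15:16 UTC
21·60 + 48 - 600 = 708 min
708 = 0·1440 + 708; 708 = 11·60 + 48 → 11:48, same day
→ 2023-06-08 11:48 MKW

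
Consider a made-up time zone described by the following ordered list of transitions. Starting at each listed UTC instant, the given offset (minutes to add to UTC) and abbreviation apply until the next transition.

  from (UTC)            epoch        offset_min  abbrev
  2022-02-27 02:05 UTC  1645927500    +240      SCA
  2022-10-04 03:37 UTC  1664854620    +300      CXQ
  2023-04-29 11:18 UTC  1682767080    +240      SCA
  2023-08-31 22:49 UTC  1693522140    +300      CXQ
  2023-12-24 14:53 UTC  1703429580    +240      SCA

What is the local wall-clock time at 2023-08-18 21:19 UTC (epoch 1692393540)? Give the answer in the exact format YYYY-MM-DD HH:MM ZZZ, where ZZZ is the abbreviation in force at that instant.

2023-08-19 01:19 SCA

Query: 2023-08-18 21:19 UTC
Rule 3/5 (SCA, +04:00): 2023-04-29 11:18 UTC ≤ query < 2023-08-31 22:49 UTC
21·60 + 19 + 240 = 1519 min
1519 = 1·1440 + 79; 79 = 1·60 + 19 → 01:19, 2023-08-18 + 1 day = 2023-08-19
→ 2023-08-19 01:19 SCA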